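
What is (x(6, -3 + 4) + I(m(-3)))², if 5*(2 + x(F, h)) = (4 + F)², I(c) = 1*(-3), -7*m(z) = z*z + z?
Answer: 225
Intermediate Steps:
m(z) = -z/7 - z²/7 (m(z) = -(z*z + z)/7 = -(z² + z)/7 = -(z + z²)/7 = -z/7 - z²/7)
I(c) = -3
x(F, h) = -2 + (4 + F)²/5
(x(6, -3 + 4) + I(m(-3)))² = ((-2 + (4 + 6)²/5) - 3)² = ((-2 + (⅕)*10²) - 3)² = ((-2 + (⅕)*100) - 3)² = ((-2 + 20) - 3)² = (18 - 3)² = 15² = 225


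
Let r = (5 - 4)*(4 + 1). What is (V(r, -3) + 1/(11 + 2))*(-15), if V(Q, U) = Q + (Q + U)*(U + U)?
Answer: 1350/13 ≈ 103.85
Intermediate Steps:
r = 5 (r = 1*5 = 5)
V(Q, U) = Q + 2*U*(Q + U) (V(Q, U) = Q + (Q + U)*(2*U) = Q + 2*U*(Q + U))
(V(r, -3) + 1/(11 + 2))*(-15) = ((5 + 2*(-3)² + 2*5*(-3)) + 1/(11 + 2))*(-15) = ((5 + 2*9 - 30) + 1/13)*(-15) = ((5 + 18 - 30) + 1/13)*(-15) = (-7 + 1/13)*(-15) = -90/13*(-15) = 1350/13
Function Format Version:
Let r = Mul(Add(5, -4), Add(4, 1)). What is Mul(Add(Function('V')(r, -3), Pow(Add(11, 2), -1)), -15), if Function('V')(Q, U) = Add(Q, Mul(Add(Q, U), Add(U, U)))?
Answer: Rational(1350, 13) ≈ 103.85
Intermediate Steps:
r = 5 (r = Mul(1, 5) = 5)
Function('V')(Q, U) = Add(Q, Mul(2, U, Add(Q, U))) (Function('V')(Q, U) = Add(Q, Mul(Add(Q, U), Mul(2, U))) = Add(Q, Mul(2, U, Add(Q, U))))
Mul(Add(Function('V')(r, -3), Pow(Add(11, 2), -1)), -15) = Mul(Add(Add(5, Mul(2, Pow(-3, 2)), Mul(2, 5, -3)), Pow(Add(11, 2), -1)), -15) = Mul(Add(Add(5, Mul(2, 9), -30), Pow(13, -1)), -15) = Mul(Add(Add(5, 18, -30), Rational(1, 13)), -15) = Mul(Add(-7, Rational(1, 13)), -15) = Mul(Rational(-90, 13), -15) = Rational(1350, 13)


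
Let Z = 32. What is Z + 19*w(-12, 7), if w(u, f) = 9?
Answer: 203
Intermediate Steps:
Z + 19*w(-12, 7) = 32 + 19*9 = 32 + 171 = 203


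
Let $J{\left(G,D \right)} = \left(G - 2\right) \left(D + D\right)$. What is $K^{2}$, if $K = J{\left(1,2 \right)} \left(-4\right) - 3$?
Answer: $169$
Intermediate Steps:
$J{\left(G,D \right)} = 2 D \left(-2 + G\right)$ ($J{\left(G,D \right)} = \left(-2 + G\right) 2 D = 2 D \left(-2 + G\right)$)
$K = 13$ ($K = 2 \cdot 2 \left(-2 + 1\right) \left(-4\right) - 3 = 2 \cdot 2 \left(-1\right) \left(-4\right) - 3 = \left(-4\right) \left(-4\right) - 3 = 16 - 3 = 13$)
$K^{2} = 13^{2} = 169$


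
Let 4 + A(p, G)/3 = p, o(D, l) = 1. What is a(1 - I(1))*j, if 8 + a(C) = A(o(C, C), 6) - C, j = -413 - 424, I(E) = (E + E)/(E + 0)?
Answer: 13392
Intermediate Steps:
I(E) = 2 (I(E) = (2*E)/E = 2)
A(p, G) = -12 + 3*p
j = -837
a(C) = -17 - C (a(C) = -8 + ((-12 + 3*1) - C) = -8 + ((-12 + 3) - C) = -8 + (-9 - C) = -17 - C)
a(1 - I(1))*j = (-17 - (1 - 1*2))*(-837) = (-17 - (1 - 2))*(-837) = (-17 - 1*(-1))*(-837) = (-17 + 1)*(-837) = -16*(-837) = 13392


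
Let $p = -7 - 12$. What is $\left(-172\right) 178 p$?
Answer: $581704$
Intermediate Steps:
$p = -19$ ($p = -7 - 12 = -19$)
$\left(-172\right) 178 p = \left(-172\right) 178 \left(-19\right) = \left(-30616\right) \left(-19\right) = 581704$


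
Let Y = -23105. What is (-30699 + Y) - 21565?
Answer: -75369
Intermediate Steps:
(-30699 + Y) - 21565 = (-30699 - 23105) - 21565 = -53804 - 21565 = -75369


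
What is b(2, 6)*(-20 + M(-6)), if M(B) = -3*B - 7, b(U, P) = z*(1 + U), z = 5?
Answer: -135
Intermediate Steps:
b(U, P) = 5 + 5*U (b(U, P) = 5*(1 + U) = 5 + 5*U)
M(B) = -7 - 3*B
b(2, 6)*(-20 + M(-6)) = (5 + 5*2)*(-20 + (-7 - 3*(-6))) = (5 + 10)*(-20 + (-7 + 18)) = 15*(-20 + 11) = 15*(-9) = -135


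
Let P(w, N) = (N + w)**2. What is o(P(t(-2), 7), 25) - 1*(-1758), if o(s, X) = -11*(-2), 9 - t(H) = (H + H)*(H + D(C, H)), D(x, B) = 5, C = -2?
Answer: 1780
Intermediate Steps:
t(H) = 9 - 2*H*(5 + H) (t(H) = 9 - (H + H)*(H + 5) = 9 - 2*H*(5 + H))
o(s, X) = 22
o(P(t(-2), 7), 25) - 1*(-1758) = 22 - 1*(-1758) = 22 + 1758 = 1780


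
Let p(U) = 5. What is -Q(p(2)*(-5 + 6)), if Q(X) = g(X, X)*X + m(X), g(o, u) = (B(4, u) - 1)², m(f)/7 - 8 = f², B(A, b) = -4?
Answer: -356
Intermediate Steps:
m(f) = 56 + 7*f²
g(o, u) = 25 (g(o, u) = (-4 - 1)² = (-5)² = 25)
Q(X) = 56 + 7*X² + 25*X (Q(X) = 25*X + (56 + 7*X²) = 56 + 7*X² + 25*X)
-Q(p(2)*(-5 + 6)) = -(56 + 7*(5*(-5 + 6))² + 25*(5*(-5 + 6))) = -(56 + 7*(5*1)² + 25*(5*1)) = -(56 + 7*5² + 25*5) = -(56 + 7*25 + 125) = -(56 + 175 + 125) = -1*356 = -356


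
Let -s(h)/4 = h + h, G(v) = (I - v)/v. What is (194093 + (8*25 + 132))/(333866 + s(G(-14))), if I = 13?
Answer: 24745/42494 ≈ 0.58232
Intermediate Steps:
G(v) = (13 - v)/v
s(h) = -8*h (s(h) = -4*(h + h) = -8*h)
(194093 + (8*25 + 132))/(333866 + s(G(-14))) = (194093 + (8*25 + 132))/(333866 - 8*(13 - 1*(-14))/(-14)) = (194093 + (200 + 132))/(333866 - (-4)*(13 + 14)/7) = (194093 + 332)/(333866 - (-4)*27/7) = 194425/(333866 - 8*(-27/14)) = 194425/(333866 + 108/7) = 194425/(2337170/7) = 194425*(7/2337170) = 24745/42494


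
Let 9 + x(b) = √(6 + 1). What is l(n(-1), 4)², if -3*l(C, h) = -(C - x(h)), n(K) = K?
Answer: (-8 + √7)²/9 ≈ 3.1853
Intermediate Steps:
x(b) = -9 + √7 (x(b) = -9 + √(6 + 1) = -9 + √7)
l(C, h) = 3 - √7/3 + C/3 (l(C, h) = -(-1)*(C - (-9 + √7))/3 = -(-1)*(C + (9 - √7))/3 = -(-1)*(9 + C - √7)/3 = -(-9 + √7 - C)/3 = 3 - √7/3 + C/3)
l(n(-1), 4)² = (3 - √7/3 + (⅓)*(-1))² = (3 - √7/3 - ⅓)² = (8/3 - √7/3)²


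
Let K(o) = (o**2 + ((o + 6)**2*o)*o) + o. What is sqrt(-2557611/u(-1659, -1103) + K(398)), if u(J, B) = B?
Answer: sqrt(31454486940975127)/1103 ≈ 1.6079e+5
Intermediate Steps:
K(o) = o + o**2 + o**2*(6 + o)**2 (K(o) = (o**2 + ((6 + o)**2*o)*o) + o = (o**2 + (o*(6 + o)**2)*o) + o = (o**2 + o**2*(6 + o)**2) + o = o + o**2 + o**2*(6 + o)**2)
sqrt(-2557611/u(-1659, -1103) + K(398)) = sqrt(-2557611/(-1103) + 398*(1 + 398 + 398*(6 + 398)**2)) = sqrt(-2557611*(-1/1103) + 398*(1 + 398 + 398*404**2)) = sqrt(2557611/1103 + 398*(1 + 398 + 398*163216)) = sqrt(2557611/1103 + 398*(1 + 398 + 64959968)) = sqrt(2557611/1103 + 398*64960367) = sqrt(2557611/1103 + 25854226066) = sqrt(28517213908409/1103) = sqrt(31454486940975127)/1103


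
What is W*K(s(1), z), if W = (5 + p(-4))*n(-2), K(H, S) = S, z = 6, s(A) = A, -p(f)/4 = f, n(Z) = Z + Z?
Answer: -504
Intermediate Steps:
n(Z) = 2*Z
p(f) = -4*f
W = -84 (W = (5 - 4*(-4))*(2*(-2)) = (5 + 16)*(-4) = 21*(-4) = -84)
W*K(s(1), z) = -84*6 = -504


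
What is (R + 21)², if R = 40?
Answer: 3721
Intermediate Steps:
(R + 21)² = (40 + 21)² = 61² = 3721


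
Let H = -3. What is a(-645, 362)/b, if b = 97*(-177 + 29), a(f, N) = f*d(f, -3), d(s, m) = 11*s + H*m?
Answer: -2285235/7178 ≈ -318.37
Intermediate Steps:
d(s, m) = -3*m + 11*s (d(s, m) = 11*s - 3*m = -3*m + 11*s)
a(f, N) = f*(9 + 11*f) (a(f, N) = f*(-3*(-3) + 11*f) = f*(9 + 11*f))
b = -14356 (b = 97*(-148) = -14356)
a(-645, 362)/b = -645*(9 + 11*(-645))/(-14356) = -645*(9 - 7095)*(-1/14356) = -645*(-7086)*(-1/14356) = 4570470*(-1/14356) = -2285235/7178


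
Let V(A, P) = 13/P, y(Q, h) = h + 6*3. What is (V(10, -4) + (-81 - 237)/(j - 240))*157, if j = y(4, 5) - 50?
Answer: -115081/356 ≈ -323.26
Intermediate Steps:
y(Q, h) = 18 + h (y(Q, h) = h + 18 = 18 + h)
j = -27 (j = (18 + 5) - 50 = 23 - 50 = -27)
(V(10, -4) + (-81 - 237)/(j - 240))*157 = (13/(-4) + (-81 - 237)/(-27 - 240))*157 = (13*(-1/4) - 318/(-267))*157 = (-13/4 - 318*(-1/267))*157 = (-13/4 + 106/89)*157 = -733/356*157 = -115081/356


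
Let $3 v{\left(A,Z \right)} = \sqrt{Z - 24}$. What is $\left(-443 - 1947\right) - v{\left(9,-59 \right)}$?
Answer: $-2390 - \frac{i \sqrt{83}}{3} \approx -2390.0 - 3.0368 i$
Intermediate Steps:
$v{\left(A,Z \right)} = \frac{\sqrt{-24 + Z}}{3}$ ($v{\left(A,Z \right)} = \frac{\sqrt{Z - 24}}{3} = \frac{\sqrt{-24 + Z}}{3}$)
$\left(-443 - 1947\right) - v{\left(9,-59 \right)} = \left(-443 - 1947\right) - \frac{\sqrt{-24 - 59}}{3} = \left(-443 - 1947\right) - \frac{\sqrt{-83}}{3} = -2390 - \frac{i \sqrt{83}}{3}$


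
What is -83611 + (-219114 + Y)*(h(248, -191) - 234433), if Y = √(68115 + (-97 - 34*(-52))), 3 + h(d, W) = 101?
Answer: 51345995579 - 703005*√7754 ≈ 5.1284e+10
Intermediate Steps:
h(d, W) = 98 (h(d, W) = -3 + 101 = 98)
Y = 3*√7754 (Y = √(68115 + (-97 + 1768)) = √(68115 + 1671) = √69786 = 3*√7754 ≈ 264.17)
-83611 + (-219114 + Y)*(h(248, -191) - 234433) = -83611 + (-219114 + 3*√7754)*(98 - 234433) = -83611 + (-219114 + 3*√7754)*(-234335) = -83611 + (51346079190 - 703005*√7754) = 51345995579 - 703005*√7754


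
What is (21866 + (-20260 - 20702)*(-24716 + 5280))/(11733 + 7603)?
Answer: 398079649/9668 ≈ 41175.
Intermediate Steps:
(21866 + (-20260 - 20702)*(-24716 + 5280))/(11733 + 7603) = (21866 - 40962*(-19436))/19336 = (21866 + 796137432)*(1/19336) = 796159298*(1/19336) = 398079649/9668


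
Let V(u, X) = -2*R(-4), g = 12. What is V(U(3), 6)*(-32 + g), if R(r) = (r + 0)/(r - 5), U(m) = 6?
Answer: 160/9 ≈ 17.778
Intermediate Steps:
R(r) = r/(-5 + r)
V(u, X) = -8/9 (V(u, X) = -(-8)/(-5 - 4) = -(-8)/(-9) = -(-8)*(-1)/9 = -2*4/9 = -8/9)
V(U(3), 6)*(-32 + g) = -8*(-32 + 12)/9 = -8/9*(-20) = 160/9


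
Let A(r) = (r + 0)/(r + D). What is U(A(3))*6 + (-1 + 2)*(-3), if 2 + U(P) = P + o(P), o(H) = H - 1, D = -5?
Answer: -39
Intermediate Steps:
o(H) = -1 + H
A(r) = r/(-5 + r) (A(r) = (r + 0)/(r - 5) = r/(-5 + r))
U(P) = -3 + 2*P (U(P) = -2 + (P + (-1 + P)) = -2 + (-1 + 2*P) = -3 + 2*P)
U(A(3))*6 + (-1 + 2)*(-3) = (-3 + 2*(3/(-5 + 3)))*6 + (-1 + 2)*(-3) = (-3 + 2*(3/(-2)))*6 + 1*(-3) = (-3 + 2*(3*(-½)))*6 - 3 = (-3 + 2*(-3/2))*6 - 3 = (-3 - 3)*6 - 3 = -6*6 - 3 = -36 - 3 = -39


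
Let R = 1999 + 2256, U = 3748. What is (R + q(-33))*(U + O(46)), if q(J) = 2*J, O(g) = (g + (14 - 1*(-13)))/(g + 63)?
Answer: 1711646345/109 ≈ 1.5703e+7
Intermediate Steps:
O(g) = (27 + g)/(63 + g) (O(g) = (g + (14 + 13))/(63 + g) = (g + 27)/(63 + g) = (27 + g)/(63 + g))
R = 4255
(R + q(-33))*(U + O(46)) = (4255 + 2*(-33))*(3748 + (27 + 46)/(63 + 46)) = (4255 - 66)*(3748 + 73/109) = 4189*(3748 + (1/109)*73) = 4189*(3748 + 73/109) = 4189*(408605/109) = 1711646345/109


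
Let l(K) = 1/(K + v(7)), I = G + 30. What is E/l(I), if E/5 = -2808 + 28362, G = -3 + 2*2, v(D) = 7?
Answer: 4855260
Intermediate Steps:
G = 1 (G = -3 + 4 = 1)
I = 31 (I = 1 + 30 = 31)
E = 127770 (E = 5*(-2808 + 28362) = 5*25554 = 127770)
l(K) = 1/(7 + K) (l(K) = 1/(K + 7) = 1/(7 + K))
E/l(I) = 127770/(1/(7 + 31)) = 127770/(1/38) = 127770*38 = 4855260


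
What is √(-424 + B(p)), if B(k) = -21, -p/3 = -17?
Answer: I*√445 ≈ 21.095*I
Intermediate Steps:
p = 51 (p = -3*(-17) = 51)
√(-424 + B(p)) = √(-424 - 21) = √(-445) = I*√445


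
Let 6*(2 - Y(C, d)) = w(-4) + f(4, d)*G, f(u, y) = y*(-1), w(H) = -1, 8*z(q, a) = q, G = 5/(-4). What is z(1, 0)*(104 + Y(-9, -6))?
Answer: 1289/96 ≈ 13.427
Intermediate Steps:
G = -5/4 (G = 5*(-¼) = -5/4 ≈ -1.2500)
z(q, a) = q/8
f(u, y) = -y
Y(C, d) = 13/6 - 5*d/24 (Y(C, d) = 2 - (-1 - d*(-5/4))/6 = 2 - (-1 + 5*d/4)/6 = 2 + (⅙ - 5*d/24) = 13/6 - 5*d/24)
z(1, 0)*(104 + Y(-9, -6)) = ((⅛)*1)*(104 + (13/6 - 5/24*(-6))) = (104 + (13/6 + 5/4))/8 = (104 + 41/12)/8 = (⅛)*(1289/12) = 1289/96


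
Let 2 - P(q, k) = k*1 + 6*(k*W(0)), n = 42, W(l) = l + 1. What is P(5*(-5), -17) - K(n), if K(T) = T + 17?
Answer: 62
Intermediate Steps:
W(l) = 1 + l
P(q, k) = 2 - 7*k (P(q, k) = 2 - (k*1 + 6*(k*(1 + 0))) = 2 - (k + 6*(k*1)) = 2 - (k + 6*k) = 2 - 7*k)
K(T) = 17 + T
P(5*(-5), -17) - K(n) = (2 - 7*(-17)) - (17 + 42) = (2 + 119) - 1*59 = 121 - 59 = 62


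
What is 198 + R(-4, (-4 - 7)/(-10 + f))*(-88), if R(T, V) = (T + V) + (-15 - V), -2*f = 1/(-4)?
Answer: 1870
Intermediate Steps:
f = ⅛ (f = -½/(-4) = -½*(-¼) = ⅛ ≈ 0.12500)
R(T, V) = -15 + T
198 + R(-4, (-4 - 7)/(-10 + f))*(-88) = 198 + (-15 - 4)*(-88) = 198 - 19*(-88) = 198 + 1672 = 1870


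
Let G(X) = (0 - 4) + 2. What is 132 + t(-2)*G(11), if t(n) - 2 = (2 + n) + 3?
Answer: 122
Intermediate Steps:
G(X) = -2 (G(X) = -4 + 2 = -2)
t(n) = 7 + n (t(n) = 2 + ((2 + n) + 3) = 2 + (5 + n) = 7 + n)
132 + t(-2)*G(11) = 132 + (7 - 2)*(-2) = 132 + 5*(-2) = 132 - 10 = 122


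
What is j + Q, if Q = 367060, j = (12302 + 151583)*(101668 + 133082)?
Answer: 38472370810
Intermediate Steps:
j = 38472003750 (j = 163885*234750 = 38472003750)
j + Q = 38472003750 + 367060 = 38472370810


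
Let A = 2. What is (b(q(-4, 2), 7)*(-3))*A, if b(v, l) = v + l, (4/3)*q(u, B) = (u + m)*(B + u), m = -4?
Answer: -114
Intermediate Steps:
q(u, B) = 3*(-4 + u)*(B + u)/4 (q(u, B) = 3*((u - 4)*(B + u))/4 = 3*((-4 + u)*(B + u))/4 = 3*(-4 + u)*(B + u)/4)
b(v, l) = l + v
(b(q(-4, 2), 7)*(-3))*A = ((7 + (-3*2 - 3*(-4) + (¾)*(-4)² + (¾)*2*(-4)))*(-3))*2 = ((7 + (-6 + 12 + (¾)*16 - 6))*(-3))*2 = ((7 + (-6 + 12 + 12 - 6))*(-3))*2 = ((7 + 12)*(-3))*2 = (19*(-3))*2 = -57*2 = -114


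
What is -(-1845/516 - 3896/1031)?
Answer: 1304177/177332 ≈ 7.3544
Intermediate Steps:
-(-1845/516 - 3896/1031) = -(-1845*1/516 - 3896*1/1031) = -(-615/172 - 3896/1031) = -1*(-1304177/177332) = 1304177/177332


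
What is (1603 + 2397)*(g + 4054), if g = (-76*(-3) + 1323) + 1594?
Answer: 28796000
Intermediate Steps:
g = 3145 (g = (228 + 1323) + 1594 = 1551 + 1594 = 3145)
(1603 + 2397)*(g + 4054) = (1603 + 2397)*(3145 + 4054) = 4000*7199 = 28796000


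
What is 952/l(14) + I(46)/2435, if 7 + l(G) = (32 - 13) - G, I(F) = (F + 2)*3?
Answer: -1158916/2435 ≈ -475.94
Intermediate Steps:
I(F) = 6 + 3*F (I(F) = (2 + F)*3 = 6 + 3*F)
l(G) = 12 - G (l(G) = -7 + ((32 - 13) - G) = -7 + (19 - G) = 12 - G)
952/l(14) + I(46)/2435 = 952/(12 - 1*14) + (6 + 3*46)/2435 = 952/(12 - 14) + (6 + 138)*(1/2435) = 952/(-2) + 144*(1/2435) = 952*(-½) + 144/2435 = -476 + 144/2435 = -1158916/2435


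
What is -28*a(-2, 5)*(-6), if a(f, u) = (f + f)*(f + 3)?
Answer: -672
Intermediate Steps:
a(f, u) = 2*f*(3 + f) (a(f, u) = (2*f)*(3 + f) = 2*f*(3 + f))
-28*a(-2, 5)*(-6) = -56*(-2)*(3 - 2)*(-6) = -56*(-2)*(-6) = -28*(-4)*(-6) = 112*(-6) = -672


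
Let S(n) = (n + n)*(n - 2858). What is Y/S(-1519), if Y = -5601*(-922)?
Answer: 860687/2216221 ≈ 0.38836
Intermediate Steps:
S(n) = 2*n*(-2858 + n) (S(n) = (2*n)*(-2858 + n) = 2*n*(-2858 + n))
Y = 5164122
Y/S(-1519) = 5164122/((2*(-1519)*(-2858 - 1519))) = 5164122/((2*(-1519)*(-4377))) = 5164122/13297326 = 5164122*(1/13297326) = 860687/2216221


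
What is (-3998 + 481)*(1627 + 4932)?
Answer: -23068003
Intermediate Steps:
(-3998 + 481)*(1627 + 4932) = -3517*6559 = -23068003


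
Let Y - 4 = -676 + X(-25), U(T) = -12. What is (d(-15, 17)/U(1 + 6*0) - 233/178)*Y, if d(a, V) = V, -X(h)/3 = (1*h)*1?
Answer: 579289/356 ≈ 1627.2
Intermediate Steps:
X(h) = -3*h (X(h) = -3*1*h = -3*h)
Y = -597 (Y = 4 + (-676 - 3*(-25)) = 4 + (-676 + 75) = 4 - 601 = -597)
(d(-15, 17)/U(1 + 6*0) - 233/178)*Y = (17/(-12) - 233/178)*(-597) = (17*(-1/12) - 233*1/178)*(-597) = (-17/12 - 233/178)*(-597) = -2911/1068*(-597) = 579289/356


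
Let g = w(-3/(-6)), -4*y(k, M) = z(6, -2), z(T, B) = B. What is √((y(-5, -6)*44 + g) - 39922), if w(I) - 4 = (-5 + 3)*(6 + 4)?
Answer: 2*I*√9979 ≈ 199.79*I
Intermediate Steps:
w(I) = -16 (w(I) = 4 + (-5 + 3)*(6 + 4) = 4 - 2*10 = 4 - 20 = -16)
y(k, M) = ½ (y(k, M) = -¼*(-2) = ½)
g = -16
√((y(-5, -6)*44 + g) - 39922) = √(((½)*44 - 16) - 39922) = √((22 - 16) - 39922) = √(6 - 39922) = √(-39916) = 2*I*√9979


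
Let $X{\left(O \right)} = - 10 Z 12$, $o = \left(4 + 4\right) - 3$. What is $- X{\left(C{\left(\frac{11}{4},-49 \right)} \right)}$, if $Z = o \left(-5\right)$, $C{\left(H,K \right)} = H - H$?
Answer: $-3000$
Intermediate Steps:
$o = 5$ ($o = 8 - 3 = 5$)
$C{\left(H,K \right)} = 0$
$Z = -25$ ($Z = 5 \left(-5\right) = -25$)
$X{\left(O \right)} = 3000$ ($X{\left(O \right)} = \left(-10\right) \left(-25\right) 12 = 250 \cdot 12 = 3000$)
$- X{\left(C{\left(\frac{11}{4},-49 \right)} \right)} = \left(-1\right) 3000 = -3000$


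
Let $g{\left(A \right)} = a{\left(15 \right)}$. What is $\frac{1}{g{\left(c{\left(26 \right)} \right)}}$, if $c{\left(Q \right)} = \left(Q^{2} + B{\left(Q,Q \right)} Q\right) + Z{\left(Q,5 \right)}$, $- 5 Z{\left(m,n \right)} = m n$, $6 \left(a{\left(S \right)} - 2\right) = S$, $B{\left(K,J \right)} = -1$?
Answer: $\frac{2}{9} \approx 0.22222$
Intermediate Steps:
$a{\left(S \right)} = 2 + \frac{S}{6}$
$Z{\left(m,n \right)} = - \frac{m n}{5}$
$c{\left(Q \right)} = Q^{2} - 2 Q$ ($c{\left(Q \right)} = \left(Q^{2} - Q\right) - \frac{1}{5} Q 5 = \left(Q^{2} - Q\right) - Q = Q^{2} - 2 Q$)
$g{\left(A \right)} = \frac{9}{2}$ ($g{\left(A \right)} = 2 + \frac{1}{6} \cdot 15 = 2 + \frac{5}{2} = \frac{9}{2}$)
$\frac{1}{g{\left(c{\left(26 \right)} \right)}} = \frac{1}{\frac{9}{2}} = \frac{2}{9}$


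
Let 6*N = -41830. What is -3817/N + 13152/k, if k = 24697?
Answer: 557879427/516537755 ≈ 1.0800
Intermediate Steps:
N = -20915/3 (N = (⅙)*(-41830) = -20915/3 ≈ -6971.7)
-3817/N + 13152/k = -3817/(-20915/3) + 13152/24697 = -3817*(-3/20915) + 13152*(1/24697) = 11451/20915 + 13152/24697 = 557879427/516537755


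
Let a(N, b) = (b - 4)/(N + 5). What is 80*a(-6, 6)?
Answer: -160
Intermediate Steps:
a(N, b) = (-4 + b)/(5 + N)
80*a(-6, 6) = 80*((-4 + 6)/(5 - 6)) = 80*(2/(-1)) = 80*(-1*2) = 80*(-2) = -160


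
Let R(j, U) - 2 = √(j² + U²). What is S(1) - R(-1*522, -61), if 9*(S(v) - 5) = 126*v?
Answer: 17 - √276205 ≈ -508.55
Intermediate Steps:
S(v) = 5 + 14*v (S(v) = 5 + (126*v)/9 = 5 + 14*v)
R(j, U) = 2 + √(U² + j²) (R(j, U) = 2 + √(j² + U²) = 2 + √(U² + j²))
S(1) - R(-1*522, -61) = (5 + 14*1) - (2 + √((-61)² + (-1*522)²)) = (5 + 14) - (2 + √(3721 + (-522)²)) = 19 - (2 + √(3721 + 272484)) = 19 - (2 + √276205) = 19 + (-2 - √276205) = 17 - √276205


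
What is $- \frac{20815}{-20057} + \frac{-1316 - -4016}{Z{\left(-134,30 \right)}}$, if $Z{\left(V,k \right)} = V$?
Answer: $- \frac{25682345}{1343819} \approx -19.111$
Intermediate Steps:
$- \frac{20815}{-20057} + \frac{-1316 - -4016}{Z{\left(-134,30 \right)}} = - \frac{20815}{-20057} + \frac{-1316 - -4016}{-134} = \left(-20815\right) \left(- \frac{1}{20057}\right) + \left(-1316 + 4016\right) \left(- \frac{1}{134}\right) = \frac{20815}{20057} + 2700 \left(- \frac{1}{134}\right) = \frac{20815}{20057} - \frac{1350}{67} = - \frac{25682345}{1343819}$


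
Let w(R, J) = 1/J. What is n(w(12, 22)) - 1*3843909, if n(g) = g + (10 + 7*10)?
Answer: -84564237/22 ≈ -3.8438e+6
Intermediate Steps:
n(g) = 80 + g (n(g) = g + (10 + 70) = g + 80 = 80 + g)
n(w(12, 22)) - 1*3843909 = (80 + 1/22) - 1*3843909 = (80 + 1/22) - 3843909 = 1761/22 - 3843909 = -84564237/22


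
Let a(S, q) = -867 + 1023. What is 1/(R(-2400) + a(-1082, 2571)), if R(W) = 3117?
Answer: 1/3273 ≈ 0.00030553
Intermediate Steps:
a(S, q) = 156
1/(R(-2400) + a(-1082, 2571)) = 1/(3117 + 156) = 1/3273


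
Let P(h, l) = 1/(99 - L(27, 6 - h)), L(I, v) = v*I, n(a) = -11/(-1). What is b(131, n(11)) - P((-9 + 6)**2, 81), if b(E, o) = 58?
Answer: 10439/180 ≈ 57.994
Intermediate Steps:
n(a) = 11 (n(a) = -11*(-1) = 11)
L(I, v) = I*v
P(h, l) = 1/(-63 + 27*h) (P(h, l) = 1/(99 - 27*(6 - h)) = 1/(99 - (162 - 27*h)) = 1/(99 + (-162 + 27*h)) = 1/(-63 + 27*h))
b(131, n(11)) - P((-9 + 6)**2, 81) = 58 - 1/(9*(-7 + 3*(-9 + 6)**2)) = 58 - 1/(9*(-7 + 3*(-3)**2)) = 58 - 1/(9*(-7 + 3*9)) = 58 - 1/(9*(-7 + 27)) = 58 - 1/(9*20) = 58 - 1*1/180 = 58 - 1/180 = 10439/180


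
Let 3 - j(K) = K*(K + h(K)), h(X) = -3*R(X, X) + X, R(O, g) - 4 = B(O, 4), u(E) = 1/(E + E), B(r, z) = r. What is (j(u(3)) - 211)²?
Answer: 54982225/1296 ≈ 42425.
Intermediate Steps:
u(E) = 1/(2*E)
R(O, g) = 4 + O
h(X) = -12 - 2*X (h(X) = -3*(4 + X) + X = (-12 - 3*X) + X = -12 - 2*X)
j(K) = 3 - K*(-12 - K) (j(K) = 3 - K*(K + (-12 - 2*K)) = 3 - K*(-12 - K))
(j(u(3)) - 211)² = ((3 + ((½)/3)² + 12*((½)/3)) - 211)² = ((3 + ((½)*(⅓))² + 12*((½)*(⅓))) - 211)² = ((3 + (⅙)² + 12*(⅙)) - 211)² = ((3 + 1/36 + 2) - 211)² = (181/36 - 211)² = (-7415/36)² = 54982225/1296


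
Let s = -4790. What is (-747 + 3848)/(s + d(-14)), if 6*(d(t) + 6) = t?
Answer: -9303/14395 ≈ -0.64627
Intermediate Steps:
d(t) = -6 + t/6
(-747 + 3848)/(s + d(-14)) = (-747 + 3848)/(-4790 + (-6 + (⅙)*(-14))) = 3101/(-4790 + (-6 - 7/3)) = 3101/(-4790 - 25/3) = 3101/(-14395/3) = 3101*(-3/14395) = -9303/14395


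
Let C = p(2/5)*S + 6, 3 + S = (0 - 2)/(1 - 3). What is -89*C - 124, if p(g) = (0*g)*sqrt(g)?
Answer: -658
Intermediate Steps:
S = -2 (S = -3 + (0 - 2)/(1 - 3) = -3 - 2/(-2) = -3 - 2*(-1/2) = -3 + 1 = -2)
p(g) = 0 (p(g) = 0*sqrt(g) = 0)
C = 6 (C = 0*(-2) + 6 = 0 + 6 = 6)
-89*C - 124 = -89*6 - 124 = -534 - 124 = -658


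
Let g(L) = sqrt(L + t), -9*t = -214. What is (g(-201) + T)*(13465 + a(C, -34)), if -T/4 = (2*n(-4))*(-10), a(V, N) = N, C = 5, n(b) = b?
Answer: -4297920 + 4477*I*sqrt(1595) ≈ -4.2979e+6 + 1.788e+5*I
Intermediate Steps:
t = 214/9 (t = -1/9*(-214) = 214/9 ≈ 23.778)
T = -320 (T = -4*2*(-4)*(-10) = -(-32)*(-10) = -4*80 = -320)
g(L) = sqrt(214/9 + L) (g(L) = sqrt(L + 214/9) = sqrt(214/9 + L))
(g(-201) + T)*(13465 + a(C, -34)) = (sqrt(214 + 9*(-201))/3 - 320)*(13465 - 34) = (sqrt(214 - 1809)/3 - 320)*13431 = (sqrt(-1595)/3 - 320)*13431 = ((I*sqrt(1595))/3 - 320)*13431 = (I*sqrt(1595)/3 - 320)*13431 = (-320 + I*sqrt(1595)/3)*13431 = -4297920 + 4477*I*sqrt(1595)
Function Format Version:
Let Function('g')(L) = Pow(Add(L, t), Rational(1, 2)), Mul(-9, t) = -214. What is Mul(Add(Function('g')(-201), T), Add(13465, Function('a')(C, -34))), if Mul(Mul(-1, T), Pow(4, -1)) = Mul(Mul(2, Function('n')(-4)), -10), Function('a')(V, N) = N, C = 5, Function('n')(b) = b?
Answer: Add(-4297920, Mul(4477, I, Pow(1595, Rational(1, 2)))) ≈ Add(-4.2979e+6, Mul(1.7880e+5, I))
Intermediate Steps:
t = Rational(214, 9) (t = Mul(Rational(-1, 9), -214) = Rational(214, 9) ≈ 23.778)
T = -320 (T = Mul(-4, Mul(Mul(2, -4), -10)) = Mul(-4, Mul(-8, -10)) = Mul(-4, 80) = -320)
Function('g')(L) = Pow(Add(Rational(214, 9), L), Rational(1, 2)) (Function('g')(L) = Pow(Add(L, Rational(214, 9)), Rational(1, 2)) = Pow(Add(Rational(214, 9), L), Rational(1, 2)))
Mul(Add(Function('g')(-201), T), Add(13465, Function('a')(C, -34))) = Mul(Add(Mul(Rational(1, 3), Pow(Add(214, Mul(9, -201)), Rational(1, 2))), -320), Add(13465, -34)) = Mul(Add(Mul(Rational(1, 3), Pow(Add(214, -1809), Rational(1, 2))), -320), 13431) = Mul(Add(Mul(Rational(1, 3), Pow(-1595, Rational(1, 2))), -320), 13431) = Mul(Add(Mul(Rational(1, 3), Mul(I, Pow(1595, Rational(1, 2)))), -320), 13431) = Mul(Add(Mul(Rational(1, 3), I, Pow(1595, Rational(1, 2))), -320), 13431) = Mul(Add(-320, Mul(Rational(1, 3), I, Pow(1595, Rational(1, 2)))), 13431) = Add(-4297920, Mul(4477, I, Pow(1595, Rational(1, 2))))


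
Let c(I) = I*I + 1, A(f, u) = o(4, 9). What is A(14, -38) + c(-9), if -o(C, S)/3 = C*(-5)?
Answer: 142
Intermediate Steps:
o(C, S) = 15*C (o(C, S) = -3*C*(-5) = -(-15)*C = 15*C)
A(f, u) = 60 (A(f, u) = 15*4 = 60)
c(I) = 1 + I**2 (c(I) = I**2 + 1 = 1 + I**2)
A(14, -38) + c(-9) = 60 + (1 + (-9)**2) = 60 + (1 + 81) = 60 + 82 = 142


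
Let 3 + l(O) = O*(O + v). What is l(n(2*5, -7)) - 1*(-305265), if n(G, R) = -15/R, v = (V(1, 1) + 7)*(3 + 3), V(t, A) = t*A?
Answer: 14963103/49 ≈ 3.0537e+5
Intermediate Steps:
V(t, A) = A*t
v = 48 (v = (1*1 + 7)*(3 + 3) = (1 + 7)*6 = 8*6 = 48)
l(O) = -3 + O*(48 + O) (l(O) = -3 + O*(O + 48) = -3 + O*(48 + O))
l(n(2*5, -7)) - 1*(-305265) = (-3 + (-15/(-7))**2 + 48*(-15/(-7))) - 1*(-305265) = (-3 + (-15*(-1/7))**2 + 48*(-15*(-1/7))) + 305265 = (-3 + (15/7)**2 + 48*(15/7)) + 305265 = (-3 + 225/49 + 720/7) + 305265 = 5118/49 + 305265 = 14963103/49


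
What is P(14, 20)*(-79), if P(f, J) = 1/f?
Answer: -79/14 ≈ -5.6429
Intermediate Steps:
P(14, 20)*(-79) = -79/14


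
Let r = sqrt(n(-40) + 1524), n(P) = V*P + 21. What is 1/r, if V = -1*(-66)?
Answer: -I*sqrt(1095)/1095 ≈ -0.03022*I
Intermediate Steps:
V = 66
n(P) = 21 + 66*P (n(P) = 66*P + 21 = 21 + 66*P)
r = I*sqrt(1095) (r = sqrt((21 + 66*(-40)) + 1524) = sqrt((21 - 2640) + 1524) = sqrt(-2619 + 1524) = sqrt(-1095) = I*sqrt(1095) ≈ 33.091*I)
1/r = 1/(I*sqrt(1095)) = -I*sqrt(1095)/1095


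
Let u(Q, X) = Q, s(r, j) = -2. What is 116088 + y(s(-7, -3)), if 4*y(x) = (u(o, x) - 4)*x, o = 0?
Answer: 116090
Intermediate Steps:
y(x) = -x (y(x) = ((0 - 4)*x)/4 = (-4*x)/4 = -x)
116088 + y(s(-7, -3)) = 116088 - 1*(-2) = 116088 + 2 = 116090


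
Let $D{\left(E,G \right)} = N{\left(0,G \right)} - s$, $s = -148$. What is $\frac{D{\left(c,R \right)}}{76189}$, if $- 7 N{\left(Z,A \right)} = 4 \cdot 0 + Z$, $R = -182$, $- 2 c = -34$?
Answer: $\frac{148}{76189} \approx 0.0019425$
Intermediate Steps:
$c = 17$ ($c = \left(- \frac{1}{2}\right) \left(-34\right) = 17$)
$N{\left(Z,A \right)} = - \frac{Z}{7}$ ($N{\left(Z,A \right)} = - \frac{4 \cdot 0 + Z}{7} = - \frac{0 + Z}{7} = - \frac{Z}{7}$)
$D{\left(E,G \right)} = 148$ ($D{\left(E,G \right)} = \left(- \frac{1}{7}\right) 0 - -148 = 0 + 148 = 148$)
$\frac{D{\left(c,R \right)}}{76189} = \frac{148}{76189}$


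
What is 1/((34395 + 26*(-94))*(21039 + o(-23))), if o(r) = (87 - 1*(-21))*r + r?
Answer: 1/592115932 ≈ 1.6889e-9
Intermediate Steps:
o(r) = 109*r (o(r) = (87 + 21)*r + r = 108*r + r = 109*r)
1/((34395 + 26*(-94))*(21039 + o(-23))) = 1/((34395 + 26*(-94))*(21039 + 109*(-23))) = 1/((34395 - 2444)*(21039 - 2507)) = 1/(31951*18532) = 1/592115932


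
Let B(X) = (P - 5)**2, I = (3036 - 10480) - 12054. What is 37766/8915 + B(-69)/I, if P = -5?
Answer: 367734984/86912335 ≈ 4.2311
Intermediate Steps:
I = -19498 (I = -7444 - 12054 = -19498)
B(X) = 100 (B(X) = (-5 - 5)**2 = (-10)**2 = 100)
37766/8915 + B(-69)/I = 37766/8915 + 100/(-19498) = 37766*(1/8915) + 100*(-1/19498) = 37766/8915 - 50/9749 = 367734984/86912335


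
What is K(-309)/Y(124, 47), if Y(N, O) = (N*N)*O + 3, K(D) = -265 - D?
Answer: 44/722675 ≈ 6.0885e-5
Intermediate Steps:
Y(N, O) = 3 + O*N**2 (Y(N, O) = N**2*O + 3 = O*N**2 + 3 = 3 + O*N**2)
K(-309)/Y(124, 47) = (-265 - 1*(-309))/(3 + 47*124**2) = (-265 + 309)/(3 + 47*15376) = 44/(3 + 722672) = 44/722675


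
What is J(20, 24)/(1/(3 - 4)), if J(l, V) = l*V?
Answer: -480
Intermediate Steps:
J(l, V) = V*l
J(20, 24)/(1/(3 - 4)) = (24*20)/(1/(3 - 4)) = 480/1/(-1) = 480/(-1) = -1*480 = -480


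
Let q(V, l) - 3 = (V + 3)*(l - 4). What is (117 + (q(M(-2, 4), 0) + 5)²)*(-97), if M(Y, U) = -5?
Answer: -36181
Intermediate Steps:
q(V, l) = 3 + (-4 + l)*(3 + V) (q(V, l) = 3 + (V + 3)*(l - 4) = 3 + (3 + V)*(-4 + l) = 3 + (-4 + l)*(3 + V))
(117 + (q(M(-2, 4), 0) + 5)²)*(-97) = (117 + ((-9 - 4*(-5) + 3*0 - 5*0) + 5)²)*(-97) = (117 + ((-9 + 20 + 0 + 0) + 5)²)*(-97) = (117 + (11 + 5)²)*(-97) = (117 + 16²)*(-97) = (117 + 256)*(-97) = 373*(-97) = -36181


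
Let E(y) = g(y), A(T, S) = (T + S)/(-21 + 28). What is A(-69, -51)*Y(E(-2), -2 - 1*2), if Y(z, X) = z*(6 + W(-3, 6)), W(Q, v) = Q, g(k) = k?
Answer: 720/7 ≈ 102.86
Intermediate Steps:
A(T, S) = S/7 + T/7 (A(T, S) = (S + T)/7 = (S + T)*(⅐) = S/7 + T/7)
E(y) = y
Y(z, X) = 3*z (Y(z, X) = z*(6 - 3) = z*3 = 3*z)
A(-69, -51)*Y(E(-2), -2 - 1*2) = ((⅐)*(-51) + (⅐)*(-69))*(3*(-2)) = (-51/7 - 69/7)*(-6) = -120/7*(-6) = 720/7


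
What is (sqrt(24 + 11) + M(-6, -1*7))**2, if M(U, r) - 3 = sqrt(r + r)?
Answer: (3 + sqrt(35) + I*sqrt(14))**2 ≈ 65.496 + 66.722*I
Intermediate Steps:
M(U, r) = 3 + sqrt(2)*sqrt(r) (M(U, r) = 3 + sqrt(r + r) = 3 + sqrt(2*r) = 3 + sqrt(2)*sqrt(r))
(sqrt(24 + 11) + M(-6, -1*7))**2 = (sqrt(24 + 11) + (3 + sqrt(2)*sqrt(-1*7)))**2 = (sqrt(35) + (3 + sqrt(2)*sqrt(-7)))**2 = (sqrt(35) + (3 + sqrt(2)*(I*sqrt(7))))**2 = (sqrt(35) + (3 + I*sqrt(14)))**2 = (3 + sqrt(35) + I*sqrt(14))**2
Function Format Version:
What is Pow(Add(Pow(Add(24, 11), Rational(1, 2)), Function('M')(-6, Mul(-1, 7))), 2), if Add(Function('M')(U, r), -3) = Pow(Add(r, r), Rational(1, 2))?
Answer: Pow(Add(3, Pow(35, Rational(1, 2)), Mul(I, Pow(14, Rational(1, 2)))), 2) ≈ Add(65.496, Mul(66.722, I))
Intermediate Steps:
Function('M')(U, r) = Add(3, Mul(Pow(2, Rational(1, 2)), Pow(r, Rational(1, 2)))) (Function('M')(U, r) = Add(3, Pow(Add(r, r), Rational(1, 2))) = Add(3, Pow(Mul(2, r), Rational(1, 2))) = Add(3, Mul(Pow(2, Rational(1, 2)), Pow(r, Rational(1, 2)))))
Pow(Add(Pow(Add(24, 11), Rational(1, 2)), Function('M')(-6, Mul(-1, 7))), 2) = Pow(Add(Pow(Add(24, 11), Rational(1, 2)), Add(3, Mul(Pow(2, Rational(1, 2)), Pow(Mul(-1, 7), Rational(1, 2))))), 2) = Pow(Add(Pow(35, Rational(1, 2)), Add(3, Mul(Pow(2, Rational(1, 2)), Pow(-7, Rational(1, 2))))), 2) = Pow(Add(Pow(35, Rational(1, 2)), Add(3, Mul(Pow(2, Rational(1, 2)), Mul(I, Pow(7, Rational(1, 2)))))), 2) = Pow(Add(Pow(35, Rational(1, 2)), Add(3, Mul(I, Pow(14, Rational(1, 2))))), 2) = Pow(Add(3, Pow(35, Rational(1, 2)), Mul(I, Pow(14, Rational(1, 2)))), 2)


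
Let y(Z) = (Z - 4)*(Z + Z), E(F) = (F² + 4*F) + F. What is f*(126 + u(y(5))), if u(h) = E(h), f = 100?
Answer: 27600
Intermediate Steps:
E(F) = F² + 5*F
y(Z) = 2*Z*(-4 + Z) (y(Z) = (-4 + Z)*(2*Z) = 2*Z*(-4 + Z))
u(h) = h*(5 + h)
f*(126 + u(y(5))) = 100*(126 + (2*5*(-4 + 5))*(5 + 2*5*(-4 + 5))) = 100*(126 + (2*5*1)*(5 + 2*5*1)) = 100*(126 + 10*(5 + 10)) = 100*(126 + 10*15) = 100*(126 + 150) = 100*276 = 27600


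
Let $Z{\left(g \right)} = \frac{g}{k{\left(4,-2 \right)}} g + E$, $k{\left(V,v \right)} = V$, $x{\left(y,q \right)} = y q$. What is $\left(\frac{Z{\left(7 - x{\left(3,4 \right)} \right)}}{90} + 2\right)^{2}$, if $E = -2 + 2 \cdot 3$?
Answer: $\frac{579121}{129600} \approx 4.4685$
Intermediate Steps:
$x{\left(y,q \right)} = q y$
$E = 4$ ($E = -2 + 6 = 4$)
$Z{\left(g \right)} = 4 + \frac{g^{2}}{4}$ ($Z{\left(g \right)} = \frac{g}{4} g + 4 = \frac{g^{2}}{4} + 4 = 4 + \frac{g^{2}}{4}$)
$\left(\frac{Z{\left(7 - x{\left(3,4 \right)} \right)}}{90} + 2\right)^{2} = \left(\frac{4 + \frac{\left(7 - 4 \cdot 3\right)^{2}}{4}}{90} + 2\right)^{2} = \left(\left(4 + \frac{\left(7 - 12\right)^{2}}{4}\right) \frac{1}{90} + 2\right)^{2} = \left(\left(4 + \frac{\left(-5\right)^{2}}{4}\right) \frac{1}{90} + 2\right)^{2} = \left(\left(4 + \frac{1}{4} \cdot 25\right) \frac{1}{90} + 2\right)^{2} = \left(\left(4 + \frac{25}{4}\right) \frac{1}{90} + 2\right)^{2} = \left(\frac{41}{4} \cdot \frac{1}{90} + 2\right)^{2} = \left(\frac{41}{360} + 2\right)^{2} = \left(\frac{761}{360}\right)^{2} = \frac{579121}{129600}$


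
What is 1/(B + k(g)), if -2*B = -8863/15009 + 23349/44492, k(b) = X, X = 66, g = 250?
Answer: 1335560856/88190903951 ≈ 0.015144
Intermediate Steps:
k(b) = 66
B = 43887455/1335560856 (B = -(-8863/15009 + 23349/44492)/2 = -1/2*(-43887455/667780428) = 43887455/1335560856 ≈ 0.032861)
1/(B + k(g)) = 1/(43887455/1335560856 + 66) = 1/(88190903951/1335560856) = 1335560856/88190903951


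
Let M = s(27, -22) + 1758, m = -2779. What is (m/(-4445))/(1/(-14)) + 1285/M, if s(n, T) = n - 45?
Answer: -1770989/220980 ≈ -8.0143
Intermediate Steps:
s(n, T) = -45 + n
M = 1740 (M = (-45 + 27) + 1758 = -18 + 1758 = 1740)
(m/(-4445))/(1/(-14)) + 1285/M = (-2779/(-4445))/(1/(-14)) + 1285/1740 = (-2779*(-1/4445))/(-1/14) + 1285*(1/1740) = (397/635)*(-14) + 257/348 = -5558/635 + 257/348 = -1770989/220980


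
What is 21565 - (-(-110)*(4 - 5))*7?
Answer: 22335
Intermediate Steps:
21565 - (-(-110)*(4 - 5))*7 = 21565 - (-(-110)*(-1))*7 = 21565 - (-22*5)*7 = 21565 - (-110)*7 = 21565 - 1*(-770) = 21565 + 770 = 22335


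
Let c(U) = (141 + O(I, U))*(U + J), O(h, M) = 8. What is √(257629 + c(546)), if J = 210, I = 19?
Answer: √370273 ≈ 608.50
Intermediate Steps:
c(U) = 31290 + 149*U (c(U) = (141 + 8)*(U + 210) = 149*(210 + U) = 31290 + 149*U)
√(257629 + c(546)) = √(257629 + (31290 + 149*546)) = √(257629 + (31290 + 81354)) = √(257629 + 112644) = √370273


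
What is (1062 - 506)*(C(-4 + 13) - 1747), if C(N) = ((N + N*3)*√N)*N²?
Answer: 3892556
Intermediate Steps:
C(N) = 4*N^(7/2) (C(N) = ((N + 3*N)*√N)*N² = ((4*N)*√N)*N² = (4*N^(3/2))*N² = 4*N^(7/2))
(1062 - 506)*(C(-4 + 13) - 1747) = (1062 - 506)*(4*(-4 + 13)^(7/2) - 1747) = 556*(4*9^(7/2) - 1747) = 556*(4*2187 - 1747) = 556*(8748 - 1747) = 556*7001 = 3892556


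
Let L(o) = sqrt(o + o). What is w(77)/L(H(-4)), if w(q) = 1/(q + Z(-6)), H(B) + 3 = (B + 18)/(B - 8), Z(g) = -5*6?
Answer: -I*sqrt(3)/235 ≈ -0.0073704*I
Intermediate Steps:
Z(g) = -30
H(B) = -3 + (18 + B)/(-8 + B) (H(B) = -3 + (B + 18)/(B - 8) = -3 + (18 + B)/(-8 + B))
w(q) = 1/(-30 + q) (w(q) = 1/(q - 30) = 1/(-30 + q))
L(o) = sqrt(2)*sqrt(o) (L(o) = sqrt(2*o) = sqrt(2)*sqrt(o))
w(77)/L(H(-4)) = 1/((-30 + 77)*((sqrt(2)*sqrt(2*(21 - 1*(-4))/(-8 - 4))))) = 1/(47*((sqrt(2)*sqrt(2*(21 + 4)/(-12))))) = 1/(47*((sqrt(2)*sqrt(2*(-1/12)*25)))) = 1/(47*((sqrt(2)*sqrt(-25/6)))) = 1/(47*((sqrt(2)*(5*I*sqrt(6)/6)))) = 1/(47*((5*I*sqrt(3)/3))) = (-I*sqrt(3)/5)/47 = -I*sqrt(3)/235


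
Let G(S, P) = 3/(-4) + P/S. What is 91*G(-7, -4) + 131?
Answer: 459/4 ≈ 114.75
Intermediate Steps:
G(S, P) = -¾ + P/S (G(S, P) = 3*(-¼) + P/S = -¾ + P/S)
91*G(-7, -4) + 131 = 91*(-¾ - 4/(-7)) + 131 = 91*(-¾ - 4*(-⅐)) + 131 = 91*(-¾ + 4/7) + 131 = 91*(-5/28) + 131 = -65/4 + 131 = 459/4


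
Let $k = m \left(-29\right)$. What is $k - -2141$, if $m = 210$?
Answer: $-3949$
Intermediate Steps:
$k = -6090$ ($k = 210 \left(-29\right) = -6090$)
$k - -2141 = -6090 - -2141 = -6090 + 2141 = -3949$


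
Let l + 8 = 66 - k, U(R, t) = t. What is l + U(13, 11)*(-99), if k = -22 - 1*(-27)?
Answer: -1036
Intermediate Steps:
k = 5 (k = -22 + 27 = 5)
l = 53 (l = -8 + (66 - 1*5) = -8 + (66 - 5) = -8 + 61 = 53)
l + U(13, 11)*(-99) = 53 + 11*(-99) = 53 - 1089 = -1036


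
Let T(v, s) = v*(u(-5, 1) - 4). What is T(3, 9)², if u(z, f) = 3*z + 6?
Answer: 1521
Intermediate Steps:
u(z, f) = 6 + 3*z
T(v, s) = -13*v (T(v, s) = v*((6 + 3*(-5)) - 4) = v*((6 - 15) - 4) = v*(-9 - 4) = v*(-13) = -13*v)
T(3, 9)² = (-13*3)² = (-39)² = 1521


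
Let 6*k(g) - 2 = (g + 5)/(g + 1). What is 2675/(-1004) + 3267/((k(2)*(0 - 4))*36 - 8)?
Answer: -894917/28112 ≈ -31.834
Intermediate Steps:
k(g) = ⅓ + (5 + g)/(6*(1 + g)) (k(g) = ⅓ + ((g + 5)/(g + 1))/6 = ⅓ + ((5 + g)/(1 + g))/6 = ⅓ + (5 + g)/(6*(1 + g)))
2675/(-1004) + 3267/((k(2)*(0 - 4))*36 - 8) = 2675/(-1004) + 3267/((((7 + 3*2)/(6*(1 + 2)))*(0 - 4))*36 - 8) = 2675*(-1/1004) + 3267/((((⅙)*(7 + 6)/3)*(-4))*36 - 8) = -2675/1004 + 3267/((((⅙)*(⅓)*13)*(-4))*36 - 8) = -2675/1004 + 3267/(((13/18)*(-4))*36 - 8) = -2675/1004 + 3267/(-26/9*36 - 8) = -2675/1004 + 3267/(-104 - 8) = -2675/1004 + 3267/(-112) = -2675/1004 + 3267*(-1/112) = -2675/1004 - 3267/112 = -894917/28112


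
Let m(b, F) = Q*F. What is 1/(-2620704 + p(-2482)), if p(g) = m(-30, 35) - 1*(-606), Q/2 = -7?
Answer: -1/2620588 ≈ -3.8159e-7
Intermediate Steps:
Q = -14 (Q = 2*(-7) = -14)
m(b, F) = -14*F
p(g) = 116 (p(g) = -14*35 - 1*(-606) = -490 + 606 = 116)
1/(-2620704 + p(-2482)) = 1/(-2620704 + 116) = 1/(-2620588) = -1/2620588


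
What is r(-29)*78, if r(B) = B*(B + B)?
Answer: 131196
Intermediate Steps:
r(B) = 2*B² (r(B) = B*(2*B) = 2*B²)
r(-29)*78 = (2*(-29)²)*78 = (2*841)*78 = 1682*78 = 131196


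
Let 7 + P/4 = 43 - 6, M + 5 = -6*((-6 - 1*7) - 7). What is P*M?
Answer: 13800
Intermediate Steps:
M = 115 (M = -5 - 6*((-6 - 1*7) - 7) = -5 - 6*((-6 - 7) - 7) = -5 - 6*(-13 - 7) = -5 - 6*(-20) = -5 + 120 = 115)
P = 120 (P = -28 + 4*(43 - 6) = -28 + 4*37 = -28 + 148 = 120)
P*M = 120*115 = 13800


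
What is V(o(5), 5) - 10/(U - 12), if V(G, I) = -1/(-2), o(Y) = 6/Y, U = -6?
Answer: 19/18 ≈ 1.0556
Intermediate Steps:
V(G, I) = ½ (V(G, I) = -1*(-½) = ½)
V(o(5), 5) - 10/(U - 12) = ½ - 10/(-6 - 12) = ½ - 10/(-18) = ½ - 1/18*(-10) = ½ + 5/9 = 19/18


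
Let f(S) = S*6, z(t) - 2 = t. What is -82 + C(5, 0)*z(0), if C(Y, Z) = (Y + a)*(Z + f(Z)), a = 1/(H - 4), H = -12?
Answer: -82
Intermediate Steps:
z(t) = 2 + t
f(S) = 6*S
a = -1/16 (a = 1/(-12 - 4) = 1/(-16) = -1/16 ≈ -0.062500)
C(Y, Z) = 7*Z*(-1/16 + Y) (C(Y, Z) = (Y - 1/16)*(Z + 6*Z) = (-1/16 + Y)*(7*Z) = 7*Z*(-1/16 + Y))
-82 + C(5, 0)*z(0) = -82 + ((7/16)*0*(-1 + 16*5))*(2 + 0) = -82 + ((7/16)*0*(-1 + 80))*2 = -82 + ((7/16)*0*79)*2 = -82 + 0*2 = -82 + 0 = -82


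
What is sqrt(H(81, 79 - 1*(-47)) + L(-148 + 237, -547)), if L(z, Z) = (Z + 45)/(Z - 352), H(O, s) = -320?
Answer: I*sqrt(258173022)/899 ≈ 17.873*I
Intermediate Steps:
L(z, Z) = (45 + Z)/(-352 + Z)
sqrt(H(81, 79 - 1*(-47)) + L(-148 + 237, -547)) = sqrt(-320 + (45 - 547)/(-352 - 547)) = sqrt(-320 - 502/(-899)) = sqrt(-320 - 1/899*(-502)) = sqrt(-320 + 502/899) = sqrt(-287178/899) = I*sqrt(258173022)/899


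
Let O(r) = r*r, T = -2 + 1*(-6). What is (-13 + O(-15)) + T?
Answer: 204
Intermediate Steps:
T = -8 (T = -2 - 6 = -8)
O(r) = r²
(-13 + O(-15)) + T = (-13 + (-15)²) - 8 = (-13 + 225) - 8 = 212 - 8 = 204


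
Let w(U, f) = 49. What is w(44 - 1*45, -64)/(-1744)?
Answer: -49/1744 ≈ -0.028096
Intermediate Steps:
w(44 - 1*45, -64)/(-1744) = 49/(-1744) = 49*(-1/1744) = -49/1744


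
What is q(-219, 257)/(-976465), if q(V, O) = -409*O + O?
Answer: 104856/976465 ≈ 0.10738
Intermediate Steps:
q(V, O) = -408*O
q(-219, 257)/(-976465) = -408*257/(-976465) = -104856*(-1/976465) = 104856/976465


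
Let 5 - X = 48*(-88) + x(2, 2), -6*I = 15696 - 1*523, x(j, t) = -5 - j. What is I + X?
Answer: 10243/6 ≈ 1707.2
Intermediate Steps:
I = -15173/6 (I = -(15696 - 1*523)/6 = -(15696 - 523)/6 = -⅙*15173 = -15173/6 ≈ -2528.8)
X = 4236 (X = 5 - (48*(-88) + (-5 - 1*2)) = 5 - (-4224 + (-5 - 2)) = 5 - (-4224 - 7) = 5 - 1*(-4231) = 5 + 4231 = 4236)
I + X = -15173/6 + 4236 = 10243/6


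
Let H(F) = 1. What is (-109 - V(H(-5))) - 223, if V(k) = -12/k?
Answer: -320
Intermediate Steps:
(-109 - V(H(-5))) - 223 = (-109 - (-12)/1) - 223 = (-109 - (-12)) - 223 = (-109 - 1*(-12)) - 223 = (-109 + 12) - 223 = -97 - 223 = -320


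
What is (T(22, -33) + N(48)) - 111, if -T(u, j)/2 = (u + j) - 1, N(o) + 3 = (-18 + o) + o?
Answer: -12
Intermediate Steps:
N(o) = -21 + 2*o (N(o) = -3 + ((-18 + o) + o) = -3 + (-18 + 2*o) = -21 + 2*o)
T(u, j) = 2 - 2*j - 2*u (T(u, j) = -2*((u + j) - 1) = -2*((j + u) - 1) = -2*(-1 + j + u) = 2 - 2*j - 2*u)
(T(22, -33) + N(48)) - 111 = ((2 - 2*(-33) - 2*22) + (-21 + 2*48)) - 111 = ((2 + 66 - 44) + (-21 + 96)) - 111 = (24 + 75) - 111 = 99 - 111 = -12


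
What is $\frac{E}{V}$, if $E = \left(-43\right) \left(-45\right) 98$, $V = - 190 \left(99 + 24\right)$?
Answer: $- \frac{6321}{779} \approx -8.1142$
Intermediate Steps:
$V = -23370$ ($V = \left(-190\right) 123 = -23370$)
$E = 189630$ ($E = 1935 \cdot 98 = 189630$)
$\frac{E}{V} = \frac{189630}{-23370} = 189630 \left(- \frac{1}{23370}\right) = - \frac{6321}{779}$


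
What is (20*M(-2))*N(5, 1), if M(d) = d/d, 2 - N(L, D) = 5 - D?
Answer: -40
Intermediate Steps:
N(L, D) = -3 + D (N(L, D) = 2 - (5 - D) = 2 + (-5 + D) = -3 + D)
M(d) = 1
(20*M(-2))*N(5, 1) = (20*1)*(-3 + 1) = 20*(-2) = -40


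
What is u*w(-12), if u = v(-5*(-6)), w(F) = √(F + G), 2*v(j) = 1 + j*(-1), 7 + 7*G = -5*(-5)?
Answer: -29*I*√462/14 ≈ -44.524*I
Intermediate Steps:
G = 18/7 (G = -1 + (-5*(-5))/7 = -1 + (⅐)*25 = -1 + 25/7 = 18/7 ≈ 2.5714)
v(j) = ½ - j/2 (v(j) = (1 + j*(-1))/2 = (1 - j)/2 = ½ - j/2)
w(F) = √(18/7 + F) (w(F) = √(F + 18/7) = √(18/7 + F))
u = -29/2 (u = ½ - (-5)*(-6)/2 = ½ - ½*30 = ½ - 15 = -29/2 ≈ -14.500)
u*w(-12) = -29*√(126 + 49*(-12))/14 = -29*√(126 - 588)/14 = -29*√(-462)/14 = -29*I*√462/14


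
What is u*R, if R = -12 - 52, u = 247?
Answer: -15808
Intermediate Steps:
R = -64
u*R = 247*(-64) = -15808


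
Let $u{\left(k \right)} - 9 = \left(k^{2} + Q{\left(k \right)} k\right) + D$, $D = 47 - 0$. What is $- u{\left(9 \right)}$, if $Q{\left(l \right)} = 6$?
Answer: $-191$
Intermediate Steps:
$D = 47$ ($D = 47 + 0 = 47$)
$u{\left(k \right)} = 56 + k^{2} + 6 k$ ($u{\left(k \right)} = 9 + \left(\left(k^{2} + 6 k\right) + 47\right) = 9 + \left(47 + k^{2} + 6 k\right) = 56 + k^{2} + 6 k$)
$- u{\left(9 \right)} = - (56 + 9^{2} + 6 \cdot 9) = - (56 + 81 + 54) = \left(-1\right) 191 = -191$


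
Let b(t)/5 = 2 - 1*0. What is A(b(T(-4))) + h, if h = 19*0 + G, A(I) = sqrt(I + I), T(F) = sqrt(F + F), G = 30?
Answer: 30 + 2*sqrt(5) ≈ 34.472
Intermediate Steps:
T(F) = sqrt(2)*sqrt(F) (T(F) = sqrt(2*F) = sqrt(2)*sqrt(F))
b(t) = 10 (b(t) = 5*(2 - 1*0) = 5*(2 + 0) = 5*2 = 10)
A(I) = sqrt(2)*sqrt(I) (A(I) = sqrt(2*I) = sqrt(2)*sqrt(I))
h = 30 (h = 19*0 + 30 = 0 + 30 = 30)
A(b(T(-4))) + h = sqrt(2)*sqrt(10) + 30 = 2*sqrt(5) + 30 = 30 + 2*sqrt(5)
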